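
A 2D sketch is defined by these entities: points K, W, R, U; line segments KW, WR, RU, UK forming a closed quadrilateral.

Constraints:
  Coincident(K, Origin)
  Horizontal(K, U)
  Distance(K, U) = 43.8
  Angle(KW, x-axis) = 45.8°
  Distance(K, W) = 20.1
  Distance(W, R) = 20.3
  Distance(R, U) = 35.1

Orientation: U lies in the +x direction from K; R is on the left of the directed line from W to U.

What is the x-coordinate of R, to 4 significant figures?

26.41

Checks: |WR| = 20.30 ✓; |RU| = 35.10 ✓.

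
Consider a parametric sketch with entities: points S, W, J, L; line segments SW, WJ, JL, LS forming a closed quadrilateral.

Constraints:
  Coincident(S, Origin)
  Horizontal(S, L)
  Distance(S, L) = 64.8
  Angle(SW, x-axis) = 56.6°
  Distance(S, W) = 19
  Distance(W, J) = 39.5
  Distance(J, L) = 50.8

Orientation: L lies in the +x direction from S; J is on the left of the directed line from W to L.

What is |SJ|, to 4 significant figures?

58.21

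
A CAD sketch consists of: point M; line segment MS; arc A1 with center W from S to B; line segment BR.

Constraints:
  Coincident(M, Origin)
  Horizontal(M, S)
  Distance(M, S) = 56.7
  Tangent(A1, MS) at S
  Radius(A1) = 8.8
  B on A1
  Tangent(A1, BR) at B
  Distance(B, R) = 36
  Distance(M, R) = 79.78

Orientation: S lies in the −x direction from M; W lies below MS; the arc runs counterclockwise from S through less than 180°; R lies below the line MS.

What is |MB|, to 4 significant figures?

66.07

Checks: |WS| = 8.800 ✓; |WB| = 8.800 ✓; ∠(WB, BR) = 90.00° ✓; |BR| = 36.00 ✓; |MR| = 79.78 ✓.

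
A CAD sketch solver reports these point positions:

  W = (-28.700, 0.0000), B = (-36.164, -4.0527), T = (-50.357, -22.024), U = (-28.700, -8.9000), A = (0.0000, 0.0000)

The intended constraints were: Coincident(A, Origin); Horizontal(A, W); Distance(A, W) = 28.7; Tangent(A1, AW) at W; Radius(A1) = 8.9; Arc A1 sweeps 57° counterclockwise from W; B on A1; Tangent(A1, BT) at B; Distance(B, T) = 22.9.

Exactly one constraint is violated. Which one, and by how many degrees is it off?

Tangent(A1, BT) at B — off by 5.30°.

A = (0.00, 0.00) ✓; A.y = 0.00, W.y = 0.00 ✓; |AW| = 28.70 ✓; ∠(UW, WA) = 90.00° ✓; |UW| = 8.900 ✓; bearing(U→B) − bearing(U→W) = 57.00° ✓; |UB| = 8.900 ✓; ∠(UB, BT) = 95.30° ✗; |BT| = 22.90 ✓.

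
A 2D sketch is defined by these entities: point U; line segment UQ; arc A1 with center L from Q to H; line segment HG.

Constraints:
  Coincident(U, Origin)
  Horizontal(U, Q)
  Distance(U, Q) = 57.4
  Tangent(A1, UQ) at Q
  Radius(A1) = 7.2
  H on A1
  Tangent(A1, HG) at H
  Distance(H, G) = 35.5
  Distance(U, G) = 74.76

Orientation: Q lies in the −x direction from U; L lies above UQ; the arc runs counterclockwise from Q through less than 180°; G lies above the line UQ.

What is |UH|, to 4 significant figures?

51.37

Checks: U.y = 0.00, Q.y = 0.00 ✓; |LH| = 7.200 ✓; ∠(LH, HG) = 90.00° ✓; |HG| = 35.50 ✓; |UG| = 74.76 ✓.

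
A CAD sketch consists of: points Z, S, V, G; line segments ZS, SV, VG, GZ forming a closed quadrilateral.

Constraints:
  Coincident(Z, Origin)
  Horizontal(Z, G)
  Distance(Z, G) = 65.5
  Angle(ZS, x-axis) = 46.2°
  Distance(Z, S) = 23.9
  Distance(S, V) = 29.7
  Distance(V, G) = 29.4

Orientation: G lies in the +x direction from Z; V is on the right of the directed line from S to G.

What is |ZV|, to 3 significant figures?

36.8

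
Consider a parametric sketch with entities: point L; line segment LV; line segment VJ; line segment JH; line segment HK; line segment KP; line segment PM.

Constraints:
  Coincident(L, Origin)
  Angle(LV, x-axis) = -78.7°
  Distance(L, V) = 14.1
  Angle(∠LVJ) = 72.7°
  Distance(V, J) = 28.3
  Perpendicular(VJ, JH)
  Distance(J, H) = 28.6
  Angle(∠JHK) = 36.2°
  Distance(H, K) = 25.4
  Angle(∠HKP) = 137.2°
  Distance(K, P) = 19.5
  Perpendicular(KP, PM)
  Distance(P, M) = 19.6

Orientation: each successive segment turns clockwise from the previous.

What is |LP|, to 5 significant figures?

27.209

L is at the origin; LV runs at -78.7° with length 14.1, so V = (2.7628, -13.827). ∠LVJ = 72.7° gives VJ at 174.00° from the x-axis; with |VJ| = 28.3, J = (-25.382, -10.869). VJ ⟂ JH, so JH runs at 84.000°; with |JH| = 28.6, H = (-22.393, 17.575). ∠JHK = 36.2° gives HK at -59.800° from the x-axis; with |HK| = 25.4, K = (-9.6159, -4.3778). ∠HKP = 137.2° gives KP at -102.60° from the x-axis; with |KP| = 19.5, P = (-13.870, -23.408). Then |LP| = |P − L| = 27.209.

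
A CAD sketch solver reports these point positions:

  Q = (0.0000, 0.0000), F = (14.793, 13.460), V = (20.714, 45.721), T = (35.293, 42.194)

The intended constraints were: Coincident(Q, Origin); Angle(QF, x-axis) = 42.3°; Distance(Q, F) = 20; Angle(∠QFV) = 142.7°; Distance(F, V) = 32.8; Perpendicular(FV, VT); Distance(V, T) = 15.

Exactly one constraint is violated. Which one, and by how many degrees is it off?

Perpendicular(FV, VT) — off by 3.20°.

Q = (0.00, 0.00) ✓; QF at 42.30° ✓; |QF| = 20.00 ✓; ∠QFV = 142.7° ✓; |FV| = 32.80 ✓; ∠(FV, VT) = 93.20° ✗; |VT| = 15.00 ✓.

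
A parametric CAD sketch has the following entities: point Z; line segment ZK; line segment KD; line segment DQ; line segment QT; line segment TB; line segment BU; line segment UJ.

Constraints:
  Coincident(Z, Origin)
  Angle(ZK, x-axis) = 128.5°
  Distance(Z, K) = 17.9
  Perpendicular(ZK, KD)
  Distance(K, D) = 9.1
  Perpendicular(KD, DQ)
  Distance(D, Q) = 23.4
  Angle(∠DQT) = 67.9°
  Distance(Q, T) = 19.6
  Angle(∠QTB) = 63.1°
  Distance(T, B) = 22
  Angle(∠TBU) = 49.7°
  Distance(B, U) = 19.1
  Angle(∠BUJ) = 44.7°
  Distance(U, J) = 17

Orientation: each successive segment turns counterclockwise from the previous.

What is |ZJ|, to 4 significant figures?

10.12

Z is at the origin; ZK runs at 128.5° with length 17.9, so K = (-11.14, 14.01). ZK is perpendicular to KD, so KD runs at -141.5°; with |KD| = 9.1, D = (-18.26, 8.344). KD ⟂ DQ, so DQ runs at -51.50°; with |DQ| = 23.4, Q = (-3.698, -9.969). ∠DQT = 67.9° gives QT at 60.60° from the x-axis; with |QT| = 19.6, T = (5.924, 7.107). ∠QTB = 63.1° gives TB at 177.5° from the x-axis; with |TB| = 22.0, B = (-16.06, 8.066). ∠TBU = 49.7° gives BU at -52.20° from the x-axis; with |BU| = 19.1, U = (-4.349, -7.026). ∠BUJ = 44.7° gives UJ at 83.10° from the x-axis; with |UJ| = 17.0, J = (-2.306, 9.851). Then |ZJ| = |J − Z| = 10.12.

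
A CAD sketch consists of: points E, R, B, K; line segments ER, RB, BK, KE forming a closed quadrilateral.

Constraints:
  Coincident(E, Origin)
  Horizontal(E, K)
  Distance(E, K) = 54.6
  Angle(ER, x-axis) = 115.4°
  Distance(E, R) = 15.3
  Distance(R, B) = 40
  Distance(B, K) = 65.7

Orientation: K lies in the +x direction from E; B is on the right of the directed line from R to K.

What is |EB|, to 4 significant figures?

26.77

Checks: |RB| = 40.00 ✓; |BK| = 65.70 ✓.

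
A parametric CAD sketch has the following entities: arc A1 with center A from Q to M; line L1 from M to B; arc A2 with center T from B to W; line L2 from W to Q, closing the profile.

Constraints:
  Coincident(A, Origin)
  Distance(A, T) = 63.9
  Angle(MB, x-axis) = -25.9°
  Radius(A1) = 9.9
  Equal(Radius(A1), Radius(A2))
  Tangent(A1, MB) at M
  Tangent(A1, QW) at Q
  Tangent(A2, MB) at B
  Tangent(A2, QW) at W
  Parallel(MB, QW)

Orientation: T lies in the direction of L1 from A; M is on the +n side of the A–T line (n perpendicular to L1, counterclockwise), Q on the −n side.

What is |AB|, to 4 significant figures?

64.66

Tangency of A1 to both parallel lines with radius 9.9 puts M and Q at A ± 9.9·n: M = (4.324, 8.906), Q = (-4.324, -8.906). Equal radii place B and W the same way about T: B = T + 9.9·n = (61.81, -19.01), W = T − 9.9·n = (53.16, -36.82). Then |AB| = |B − A| = 64.66.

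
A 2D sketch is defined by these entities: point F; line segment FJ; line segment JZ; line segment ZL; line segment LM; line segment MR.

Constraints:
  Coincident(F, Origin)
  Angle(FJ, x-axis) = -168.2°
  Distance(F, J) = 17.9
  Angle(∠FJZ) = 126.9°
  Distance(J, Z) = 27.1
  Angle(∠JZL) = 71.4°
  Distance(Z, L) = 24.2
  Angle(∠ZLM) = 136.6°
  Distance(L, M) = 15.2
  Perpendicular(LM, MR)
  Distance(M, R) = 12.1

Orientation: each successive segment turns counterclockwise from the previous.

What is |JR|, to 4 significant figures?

19.39

F is at the origin; FJ runs at -168.2° with length 17.9, so J = (-17.52, -3.660). ∠FJZ = 126.9° gives JZ at -115.1° from the x-axis; with |JZ| = 27.1, Z = (-29.02, -28.20). ∠JZL = 71.4° gives ZL at -6.500° from the x-axis; with |ZL| = 24.2, L = (-4.973, -30.94). ∠ZLM = 136.6° gives LM at 36.90° from the x-axis; with |LM| = 15.2, M = (7.182, -21.81). LM ⟂ MR, so MR runs at 126.9°; with |MR| = 12.1, R = (-0.08297, -12.14). Then |JR| = |R − J| = 19.39.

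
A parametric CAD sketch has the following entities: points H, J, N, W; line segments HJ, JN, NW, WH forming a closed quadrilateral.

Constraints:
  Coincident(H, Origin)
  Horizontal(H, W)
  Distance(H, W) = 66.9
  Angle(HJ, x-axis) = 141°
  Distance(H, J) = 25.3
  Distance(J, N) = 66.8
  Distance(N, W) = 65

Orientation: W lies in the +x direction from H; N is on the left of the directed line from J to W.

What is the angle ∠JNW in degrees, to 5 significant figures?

83.781°

H is at the origin; HW is horizontal with |HW| = 66.9 and W in +x, so W = (66.9, 0). HJ runs at 141.0° with |HJ| = 25.3, so J = (-19.662, 15.922). N is determined by |JN| = 66.8 and |NW| = 65.0 together: it lies at the intersection of circle(J, 66.8) and circle(W, 65.0). With |JW| = 88.014, the foot of the radical line on JW is 45.355 from J and the perpendicular offset is √(66.8² − 45.355²) = 49.043. Taking the left-of-JW solution: N = (33.816, 55.951).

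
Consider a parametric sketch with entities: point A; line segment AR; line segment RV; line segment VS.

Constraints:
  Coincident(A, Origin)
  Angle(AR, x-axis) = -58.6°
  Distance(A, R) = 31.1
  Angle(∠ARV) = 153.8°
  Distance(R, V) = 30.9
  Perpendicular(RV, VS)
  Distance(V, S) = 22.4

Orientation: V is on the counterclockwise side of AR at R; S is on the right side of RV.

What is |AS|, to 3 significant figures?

69.0

A is at the origin; AR runs at -58.6° with length 31.1, so R = 31.1·(cos -58.6°, sin -58.6°) = (16.2, -26.5). ∠ARV = 153.8°, so RV runs at -58.6° + (180° − 153.8°) = -32.4° from the x-axis; with |RV| = 30.9, V = R + 30.9·(cos -32.4°, sin -32.4°) = (42.3, -43.1). RV is perpendicular to VS; with |VS| = 22.4 on the right of RV, S = V + 22.4·(-0.536, -0.844) = (30.3, -62.0). Then |AS| = |S − A| = 69.0.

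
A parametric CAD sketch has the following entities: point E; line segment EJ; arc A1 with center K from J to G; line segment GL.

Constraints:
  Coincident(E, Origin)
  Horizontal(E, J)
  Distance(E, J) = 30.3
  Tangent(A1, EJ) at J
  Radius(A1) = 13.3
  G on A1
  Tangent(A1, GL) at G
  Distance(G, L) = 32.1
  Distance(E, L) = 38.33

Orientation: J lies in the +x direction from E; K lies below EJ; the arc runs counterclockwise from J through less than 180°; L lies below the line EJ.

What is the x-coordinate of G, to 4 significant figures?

18.01

Checks: |KG| = 13.30 ✓; ∠(KG, GL) = 90.00° ✓; |GL| = 32.10 ✓; |EL| = 38.33 ✓.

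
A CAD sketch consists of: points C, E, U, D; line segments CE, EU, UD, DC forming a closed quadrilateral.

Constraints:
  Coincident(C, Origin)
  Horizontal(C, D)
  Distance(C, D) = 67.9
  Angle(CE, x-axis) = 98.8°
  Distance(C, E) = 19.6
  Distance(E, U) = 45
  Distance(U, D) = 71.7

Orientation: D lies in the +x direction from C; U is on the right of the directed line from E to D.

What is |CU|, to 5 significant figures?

25.479

Checks: |EU| = 45.00 ✓; |UD| = 71.70 ✓.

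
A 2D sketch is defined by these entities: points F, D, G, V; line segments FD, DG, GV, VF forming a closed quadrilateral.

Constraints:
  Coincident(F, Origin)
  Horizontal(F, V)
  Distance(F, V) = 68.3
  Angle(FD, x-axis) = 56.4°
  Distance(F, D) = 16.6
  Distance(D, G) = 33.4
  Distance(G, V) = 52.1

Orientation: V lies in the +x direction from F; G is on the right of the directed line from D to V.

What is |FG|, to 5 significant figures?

26.446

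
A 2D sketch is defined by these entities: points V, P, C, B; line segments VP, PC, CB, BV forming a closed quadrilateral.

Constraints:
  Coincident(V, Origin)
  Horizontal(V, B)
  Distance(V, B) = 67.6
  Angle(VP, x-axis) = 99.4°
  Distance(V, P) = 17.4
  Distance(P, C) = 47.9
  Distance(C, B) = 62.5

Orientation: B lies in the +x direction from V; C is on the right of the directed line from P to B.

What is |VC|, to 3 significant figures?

30.8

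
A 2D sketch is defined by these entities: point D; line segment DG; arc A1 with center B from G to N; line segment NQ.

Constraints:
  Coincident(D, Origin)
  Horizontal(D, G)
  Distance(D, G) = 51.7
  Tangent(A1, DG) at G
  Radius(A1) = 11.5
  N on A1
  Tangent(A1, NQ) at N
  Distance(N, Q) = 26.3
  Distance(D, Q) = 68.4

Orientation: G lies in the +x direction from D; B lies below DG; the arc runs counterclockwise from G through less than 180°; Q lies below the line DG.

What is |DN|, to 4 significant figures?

45.37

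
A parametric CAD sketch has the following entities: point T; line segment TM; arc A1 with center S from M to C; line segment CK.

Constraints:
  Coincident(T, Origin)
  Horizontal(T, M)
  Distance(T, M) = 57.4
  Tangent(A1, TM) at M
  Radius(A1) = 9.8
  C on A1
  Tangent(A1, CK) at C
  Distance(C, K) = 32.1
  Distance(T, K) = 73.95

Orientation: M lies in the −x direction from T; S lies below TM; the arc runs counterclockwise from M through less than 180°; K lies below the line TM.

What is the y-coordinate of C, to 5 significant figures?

-11.934

Checks: T = (0.00, 0.00) ✓; |SC| = 9.800 ✓; ∠(SC, CK) = 90.00° ✓; |CK| = 32.10 ✓; |TK| = 73.95 ✓.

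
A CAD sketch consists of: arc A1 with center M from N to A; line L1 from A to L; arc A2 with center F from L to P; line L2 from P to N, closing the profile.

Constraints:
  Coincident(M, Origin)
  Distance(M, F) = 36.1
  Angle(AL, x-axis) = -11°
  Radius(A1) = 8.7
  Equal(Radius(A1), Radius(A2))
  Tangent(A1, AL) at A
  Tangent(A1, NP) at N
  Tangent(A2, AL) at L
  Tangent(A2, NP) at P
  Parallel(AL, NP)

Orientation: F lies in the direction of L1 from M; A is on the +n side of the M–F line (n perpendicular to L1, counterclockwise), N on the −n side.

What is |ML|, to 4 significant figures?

37.13

Tangency of A1 to both parallel lines with radius 8.7 puts A and N at M ± 8.7·n: A = (1.660, 8.540), N = (-1.660, -8.540). Equal radii place L and P the same way about F: L = F + 8.7·n = (37.10, 1.652), P = F − 8.7·n = (33.78, -15.43). Then |ML| = |L − M| = 37.13.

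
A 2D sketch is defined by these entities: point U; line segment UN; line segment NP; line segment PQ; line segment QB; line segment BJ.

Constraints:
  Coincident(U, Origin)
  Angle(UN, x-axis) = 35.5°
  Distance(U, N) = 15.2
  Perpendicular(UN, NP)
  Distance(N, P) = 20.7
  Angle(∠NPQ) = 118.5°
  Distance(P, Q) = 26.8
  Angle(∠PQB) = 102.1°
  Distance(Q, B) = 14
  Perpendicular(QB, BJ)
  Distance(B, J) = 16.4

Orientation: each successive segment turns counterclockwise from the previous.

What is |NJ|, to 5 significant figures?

23.600

U is at the origin; UN runs at 35.5° with length 15.2, so N = (12.375, 8.8267). UN is perpendicular to NP, so NP runs at 125.50°; with |NP| = 20.7, P = (0.35400, 25.679). ∠NPQ = 118.5° gives PQ at -173.00° from the x-axis; with |PQ| = 26.8, Q = (-26.246, 22.413). ∠PQB = 102.1° gives QB at -95.100° from the x-axis; with |QB| = 14.0, B = (-27.491, 8.4682). The perpendicularity gives BJ at right angles to QB, so BJ runs at -5.1000°; with |BJ| = 16.4, J = (-11.156, 7.0103). Then |NJ| = |J − N| = 23.600.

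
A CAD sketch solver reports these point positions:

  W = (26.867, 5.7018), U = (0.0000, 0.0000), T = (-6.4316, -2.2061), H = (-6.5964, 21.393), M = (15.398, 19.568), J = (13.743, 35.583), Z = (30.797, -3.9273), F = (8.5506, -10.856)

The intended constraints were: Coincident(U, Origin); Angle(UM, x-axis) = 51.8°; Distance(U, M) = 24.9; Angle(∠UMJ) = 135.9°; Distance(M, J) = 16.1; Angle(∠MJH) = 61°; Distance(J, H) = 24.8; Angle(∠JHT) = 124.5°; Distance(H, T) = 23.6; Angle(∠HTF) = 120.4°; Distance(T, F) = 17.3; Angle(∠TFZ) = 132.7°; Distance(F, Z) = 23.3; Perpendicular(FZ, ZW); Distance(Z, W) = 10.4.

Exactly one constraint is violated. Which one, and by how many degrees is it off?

Perpendicular(FZ, ZW) — off by 4.90°.

U = (0.00, 0.00) ✓; UM at 51.80° ✓; |UM| = 24.90 ✓; ∠UMJ = 135.9° ✓; |MJ| = 16.10 ✓; ∠MJH = 61.00° ✓; |JH| = 24.80 ✓; ∠JHT = 124.5° ✓; |HT| = 23.60 ✓; ∠HTF = 120.4° ✓; |TF| = 17.30 ✓; ∠TFZ = 132.7° ✓; |FZ| = 23.30 ✓; ∠(FZ, ZW) = 94.90° ✗; |ZW| = 10.40 ✓.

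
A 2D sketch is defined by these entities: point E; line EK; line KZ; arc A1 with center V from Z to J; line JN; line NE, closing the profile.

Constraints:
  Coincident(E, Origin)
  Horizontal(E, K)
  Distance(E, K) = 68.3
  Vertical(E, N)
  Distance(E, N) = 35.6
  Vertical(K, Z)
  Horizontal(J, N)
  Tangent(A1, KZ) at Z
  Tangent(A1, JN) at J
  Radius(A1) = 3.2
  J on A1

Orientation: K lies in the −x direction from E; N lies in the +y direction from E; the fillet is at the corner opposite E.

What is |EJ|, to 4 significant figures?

74.20

The virtual corner opposite E is at (-68.30, 35.60). Tangency of A1 to KZ means the radius VZ is perpendicular to KZ and tangency of A1 to JN means the radius VJ is perpendicular to JN, with radius 3.2, so the center V sits 3.2 in from both sides at V = (-65.10, 32.40). That places the tangent points at Z = (-68.30, 32.40) on KZ and J = (-65.10, 35.60) on JN. Then |EJ| = |J − E| = 74.20.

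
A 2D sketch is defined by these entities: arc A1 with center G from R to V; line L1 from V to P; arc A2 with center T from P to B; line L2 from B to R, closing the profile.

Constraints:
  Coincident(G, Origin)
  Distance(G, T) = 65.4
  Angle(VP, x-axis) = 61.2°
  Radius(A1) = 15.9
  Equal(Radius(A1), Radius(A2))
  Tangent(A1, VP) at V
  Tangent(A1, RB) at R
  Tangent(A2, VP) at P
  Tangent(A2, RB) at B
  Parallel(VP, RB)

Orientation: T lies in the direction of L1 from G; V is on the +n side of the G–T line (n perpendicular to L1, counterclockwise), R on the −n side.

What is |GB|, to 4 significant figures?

67.31

The slot axis is L1's direction at 61.2°, so u = (cos 61.2°, sin 61.2°) = (0.4818, 0.8763) and n = (−sin 61.2°, cos 61.2°) = (-0.8763, 0.4818). G is at the origin and T lies 65.4 along u from G, so T = 65.4·u = (31.51, 57.31). Tangency of A1 to both parallel lines with radius 15.9 puts V and R at G ± 15.9·n: V = (-13.93, 7.660), R = (13.93, -7.660). Equal radii place P and B the same way about T: P = T + 15.9·n = (17.57, 64.97), B = T − 15.9·n = (45.44, 49.65). Then |GB| = |B − G| = 67.31.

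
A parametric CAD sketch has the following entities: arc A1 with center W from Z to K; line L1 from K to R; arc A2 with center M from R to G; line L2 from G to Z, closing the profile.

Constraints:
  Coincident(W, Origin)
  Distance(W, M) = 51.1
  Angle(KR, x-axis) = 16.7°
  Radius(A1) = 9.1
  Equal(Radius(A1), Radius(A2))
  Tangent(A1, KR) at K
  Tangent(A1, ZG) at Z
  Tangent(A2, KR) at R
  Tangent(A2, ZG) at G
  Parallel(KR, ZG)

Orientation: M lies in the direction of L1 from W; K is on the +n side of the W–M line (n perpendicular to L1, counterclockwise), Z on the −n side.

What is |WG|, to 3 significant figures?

51.9

The slot axis is L1's direction at 16.7°, so u = (cos 16.7°, sin 16.7°) = (0.958, 0.287) and n = (−sin 16.7°, cos 16.7°) = (-0.287, 0.958). W is at the origin and M lies 51.1 along u from W, so M = 51.1·u = (48.9, 14.7). Tangency of A1 to both parallel lines with radius 9.1 puts K and Z at W ± 9.1·n: K = (-2.61, 8.72), Z = (2.61, -8.72). Equal radii place R and G the same way about M: R = M + 9.1·n = (46.3, 23.4), G = M − 9.1·n = (51.6, 5.97). Then |WG| = |G − W| = 51.9.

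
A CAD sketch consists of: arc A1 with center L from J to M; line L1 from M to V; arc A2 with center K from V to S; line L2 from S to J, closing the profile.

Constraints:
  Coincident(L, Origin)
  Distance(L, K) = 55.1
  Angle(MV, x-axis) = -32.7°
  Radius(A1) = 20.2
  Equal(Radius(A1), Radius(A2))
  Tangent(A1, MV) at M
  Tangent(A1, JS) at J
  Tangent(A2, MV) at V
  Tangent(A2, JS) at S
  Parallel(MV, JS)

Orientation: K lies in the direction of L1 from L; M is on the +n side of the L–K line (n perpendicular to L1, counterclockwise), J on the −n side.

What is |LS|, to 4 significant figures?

58.69

The slot axis is L1's direction at -32.7°, so u = (cos -32.7°, sin -32.7°) = (0.8415, -0.5402) and n = (−sin -32.7°, cos -32.7°) = (0.5402, 0.8415). L is at the origin and K lies 55.1 along u from L, so K = 55.1·u = (46.37, -29.77). Tangency of A1 to both parallel lines with radius 20.2 puts M and J at L ± 20.2·n: M = (10.91, 17.00), J = (-10.91, -17.00). Equal radii place V and S the same way about K: V = K + 20.2·n = (57.28, -12.77), S = K − 20.2·n = (35.45, -46.77). Then |LS| = |S − L| = 58.69.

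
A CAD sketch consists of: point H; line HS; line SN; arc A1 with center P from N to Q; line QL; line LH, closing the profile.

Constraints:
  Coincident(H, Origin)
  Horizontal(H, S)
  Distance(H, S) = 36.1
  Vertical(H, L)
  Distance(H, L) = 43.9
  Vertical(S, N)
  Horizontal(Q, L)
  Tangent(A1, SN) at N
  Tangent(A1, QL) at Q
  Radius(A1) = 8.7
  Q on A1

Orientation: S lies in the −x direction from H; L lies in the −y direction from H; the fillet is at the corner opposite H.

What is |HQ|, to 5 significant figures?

51.749

H is at the origin; H and S share the same y with |HS| = 36.1 and S on the −x side, so S = (-36.100, 0.0000). H and L share the same x with |HL| = 43.9 and L on the −y side, so L = (0.0000, -43.900). The virtual corner opposite H is at (-36.100, -43.900). A1 meets SN tangentially, so PN is at right angles to SN and since A1 is tangent to QL there, PQ ⟂ QL, with radius 8.7, so the center P sits 8.7 in from both sides at P = (-27.400, -35.200). That places the tangent points at N = (-36.100, -35.200) on SN and Q = (-27.400, -43.900) on QL. Then |HQ| = |Q − H| = 51.749.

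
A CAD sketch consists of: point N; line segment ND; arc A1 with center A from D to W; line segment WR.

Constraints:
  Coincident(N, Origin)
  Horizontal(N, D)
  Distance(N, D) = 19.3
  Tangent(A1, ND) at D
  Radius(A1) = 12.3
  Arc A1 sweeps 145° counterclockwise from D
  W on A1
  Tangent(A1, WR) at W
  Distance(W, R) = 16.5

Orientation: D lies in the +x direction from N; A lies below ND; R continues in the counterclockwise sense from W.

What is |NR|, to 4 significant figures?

40.96

On A1, D sits at bearing 90° from A; a 145° counterclockwise sweep puts W at bearing 235°, so W = A + 12.3·(cos 235°, sin 235°) = (12.25, -22.38). A1 meets WR tangentially, so AW is at right angles to WR, so WR runs along (−sin 235°, cos 235°); with |WR| = 16.5, R = (25.76, -31.84). Then |NR| = |R − N| = 40.96.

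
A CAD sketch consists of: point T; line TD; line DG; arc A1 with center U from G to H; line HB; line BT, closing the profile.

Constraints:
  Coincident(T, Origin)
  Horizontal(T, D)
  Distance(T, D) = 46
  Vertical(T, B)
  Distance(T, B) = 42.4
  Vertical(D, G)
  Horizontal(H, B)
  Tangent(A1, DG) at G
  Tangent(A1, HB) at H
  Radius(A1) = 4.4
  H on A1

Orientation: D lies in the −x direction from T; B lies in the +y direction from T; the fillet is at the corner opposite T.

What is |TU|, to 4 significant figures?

56.34

TB is vertical with |TB| = 42.4 and B on the +y side, so B = (0.000, 42.40). The virtual corner opposite T is at (-46.00, 42.40). Tangency of A1 to DG means the radius UG is perpendicular to DG and tangency of A1 to HB means the radius UH is perpendicular to HB, with radius 4.4, so the center U sits 4.4 in from both sides at U = (-41.60, 38.00). Then |TU| = |U − T| = 56.34.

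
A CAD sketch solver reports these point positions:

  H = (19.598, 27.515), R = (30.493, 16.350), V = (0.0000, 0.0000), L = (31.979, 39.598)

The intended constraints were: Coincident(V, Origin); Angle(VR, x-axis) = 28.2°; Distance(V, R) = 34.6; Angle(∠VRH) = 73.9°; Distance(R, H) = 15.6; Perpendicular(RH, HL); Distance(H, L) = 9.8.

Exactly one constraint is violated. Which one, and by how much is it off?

Distance(H, L) = 9.8 — off by 7.50.

V = (0.00, 0.00) ✓; VR at 28.20° ✓; |VR| = 34.60 ✓; ∠VRH = 73.90° ✓; |RH| = 15.60 ✓; ∠(RH, HL) = 90.00° ✓; |HL| = 17.30 ✗.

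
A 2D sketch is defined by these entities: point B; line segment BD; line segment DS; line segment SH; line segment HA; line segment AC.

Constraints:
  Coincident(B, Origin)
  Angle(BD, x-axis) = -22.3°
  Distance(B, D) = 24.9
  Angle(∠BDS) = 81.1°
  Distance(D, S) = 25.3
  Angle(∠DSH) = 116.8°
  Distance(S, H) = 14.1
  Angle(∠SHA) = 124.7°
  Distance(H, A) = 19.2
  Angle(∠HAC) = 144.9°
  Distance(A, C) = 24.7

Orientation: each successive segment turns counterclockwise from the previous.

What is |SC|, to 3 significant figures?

47.5

B is at the origin; BD runs at -22.3° with length 24.9, so D = (23.0, -9.45). ∠BDS = 81.1° gives DS at 76.6° from the x-axis; with |DS| = 25.3, S = (28.9, 15.2). ∠DSH = 116.8° gives SH at 140° from the x-axis; with |SH| = 14.1, H = (18.1, 24.3). ∠SHA = 124.7° gives HA at -165° from the x-axis; with |HA| = 19.2, A = (-0.406, 19.3). ∠HAC = 144.9° gives AC at -130° from the x-axis; with |AC| = 24.7, C = (-16.2, 0.285). Then |SC| = |C − S| = 47.5.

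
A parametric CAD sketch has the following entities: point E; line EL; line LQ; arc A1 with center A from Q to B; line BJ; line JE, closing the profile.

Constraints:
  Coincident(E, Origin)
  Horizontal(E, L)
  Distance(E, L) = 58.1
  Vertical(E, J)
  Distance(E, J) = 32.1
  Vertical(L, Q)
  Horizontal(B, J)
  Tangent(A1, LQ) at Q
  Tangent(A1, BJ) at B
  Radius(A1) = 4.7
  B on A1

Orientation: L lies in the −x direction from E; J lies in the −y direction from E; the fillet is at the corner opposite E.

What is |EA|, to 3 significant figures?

60.0

E is at the origin; E and L share the same y with |EL| = 58.1 and L on the −x side, so L = (-58.1, 0.00). E and J share the same x with |EJ| = 32.1 and J on the −y side, so J = (0.00, -32.1). The virtual corner opposite E is at (-58.1, -32.1). Tangency of A1 to LQ means the radius AQ is perpendicular to LQ and the tangent condition forces AB to be normal to BJ, with radius 4.7, so the center A sits 4.7 in from both sides at A = (-53.4, -27.4). Then |EA| = |A − E| = 60.0.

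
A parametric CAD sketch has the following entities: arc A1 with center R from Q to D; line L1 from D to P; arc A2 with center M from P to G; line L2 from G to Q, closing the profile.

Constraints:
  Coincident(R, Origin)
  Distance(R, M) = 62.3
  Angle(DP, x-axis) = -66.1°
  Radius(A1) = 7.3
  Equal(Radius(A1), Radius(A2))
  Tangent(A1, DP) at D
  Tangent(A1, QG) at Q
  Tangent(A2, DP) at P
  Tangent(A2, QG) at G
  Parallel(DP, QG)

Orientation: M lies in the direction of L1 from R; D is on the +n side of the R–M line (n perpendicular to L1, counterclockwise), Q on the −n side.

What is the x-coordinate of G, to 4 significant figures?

18.57

The slot axis is L1's direction at -66.1°, so u = (cos -66.1°, sin -66.1°) = (0.4051, -0.9143) and n = (−sin -66.1°, cos -66.1°) = (0.9143, 0.4051). R is at the origin and M lies 62.3 along u from R, so M = 62.3·u = (25.24, -56.96). Tangency of A1 to both parallel lines with radius 7.3 puts D and Q at R ± 7.3·n: D = (6.674, 2.958), Q = (-6.674, -2.958). Equal radii place P and G the same way about M: P = M + 7.3·n = (31.91, -54.00), G = M − 7.3·n = (18.57, -59.92). So G.x = 18.57.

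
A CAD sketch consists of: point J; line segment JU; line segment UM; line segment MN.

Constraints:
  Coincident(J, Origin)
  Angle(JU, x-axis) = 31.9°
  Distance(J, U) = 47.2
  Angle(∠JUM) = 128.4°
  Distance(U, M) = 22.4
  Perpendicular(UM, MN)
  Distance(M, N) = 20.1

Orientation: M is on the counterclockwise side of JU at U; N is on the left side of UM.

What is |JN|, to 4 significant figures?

54.41

J is at the origin; JU runs at 31.9° with length 47.2, so U = 47.2·(cos 31.9°, sin 31.9°) = (40.07, 24.94). ∠JUM = 128.4°, so UM runs at 31.9° + (180° − 128.4°) = 83.50° from the x-axis; with |UM| = 22.4, M = U + 22.4·(cos 83.50°, sin 83.50°) = (42.61, 47.20). The perpendicularity gives MN at right angles to UM; with |MN| = 20.1 on the left of UM, N = M + 20.1·(-0.9936, 0.1132) = (22.64, 49.47). Then |JN| = |N − J| = 54.41.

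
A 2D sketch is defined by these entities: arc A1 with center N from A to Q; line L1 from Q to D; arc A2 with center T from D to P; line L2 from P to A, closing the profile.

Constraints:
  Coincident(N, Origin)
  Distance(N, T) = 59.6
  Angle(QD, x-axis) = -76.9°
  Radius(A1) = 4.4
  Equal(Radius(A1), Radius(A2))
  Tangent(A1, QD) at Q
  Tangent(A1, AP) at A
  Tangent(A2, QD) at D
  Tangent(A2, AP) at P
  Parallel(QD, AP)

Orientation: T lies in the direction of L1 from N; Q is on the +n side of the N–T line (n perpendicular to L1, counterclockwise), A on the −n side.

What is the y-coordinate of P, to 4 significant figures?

-59.05

The slot axis is L1's direction at -76.9°, so u = (cos -76.9°, sin -76.9°) = (0.2267, -0.9740) and n = (−sin -76.9°, cos -76.9°) = (0.9740, 0.2267). N is at the origin and T lies 59.6 along u from N, so T = 59.6·u = (13.51, -58.05). Tangency of A1 to both parallel lines with radius 4.4 puts Q and A at N ± 4.4·n: Q = (4.285, 0.9973), A = (-4.285, -0.9973). Equal radii place D and P the same way about T: D = T + 4.4·n = (17.79, -57.05), P = T − 4.4·n = (9.223, -59.05). So P.y = -59.05.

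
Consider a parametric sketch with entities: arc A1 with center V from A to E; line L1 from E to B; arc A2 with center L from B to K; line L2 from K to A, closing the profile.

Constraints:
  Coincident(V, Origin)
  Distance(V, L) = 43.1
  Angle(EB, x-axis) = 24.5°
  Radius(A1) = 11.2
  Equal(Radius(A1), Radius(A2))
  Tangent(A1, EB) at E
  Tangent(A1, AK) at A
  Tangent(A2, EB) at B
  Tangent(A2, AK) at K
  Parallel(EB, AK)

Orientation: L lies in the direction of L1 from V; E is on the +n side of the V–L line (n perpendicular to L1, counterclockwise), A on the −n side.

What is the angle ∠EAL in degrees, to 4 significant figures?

75.43°

V is at the origin and L lies 43.1 along u from V, so L = 43.1·u = (39.22, 17.87). Tangency of A1 to both parallel lines with radius 11.2 puts E and A at V ± 11.2·n: E = (-4.645, 10.19), A = (4.645, -10.19). Then cos ∠EAL = AE·AL / (|AE||AL|), giving 75.43°.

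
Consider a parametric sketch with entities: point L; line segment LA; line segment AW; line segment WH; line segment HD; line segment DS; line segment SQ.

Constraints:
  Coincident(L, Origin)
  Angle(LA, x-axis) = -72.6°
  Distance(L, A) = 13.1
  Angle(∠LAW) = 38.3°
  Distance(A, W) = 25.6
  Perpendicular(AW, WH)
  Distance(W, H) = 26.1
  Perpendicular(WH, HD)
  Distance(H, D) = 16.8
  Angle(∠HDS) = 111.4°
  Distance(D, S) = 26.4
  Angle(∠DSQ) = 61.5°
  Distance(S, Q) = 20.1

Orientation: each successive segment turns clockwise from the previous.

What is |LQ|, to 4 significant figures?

9.744

L is at the origin; LA runs at -72.6° with length 13.1, so A = (3.917, -12.50). ∠LAW = 38.3° gives AW at 145.7° from the x-axis; with |AW| = 25.6, W = (-17.23, 1.926). AW is perpendicular to WH, so WH runs at 55.70°; with |WH| = 26.1, H = (-2.523, 23.49). WH ⟂ HD, so HD runs at -34.30°; with |HD| = 16.8, D = (11.36, 14.02). ∠HDS = 111.4° gives DS at -102.9° from the x-axis; with |DS| = 26.4, S = (5.462, -11.71). ∠DSQ = 61.5° gives SQ at 138.6° from the x-axis; with |SQ| = 20.1, Q = (-9.615, 1.578). Then |LQ| = |Q − L| = 9.744.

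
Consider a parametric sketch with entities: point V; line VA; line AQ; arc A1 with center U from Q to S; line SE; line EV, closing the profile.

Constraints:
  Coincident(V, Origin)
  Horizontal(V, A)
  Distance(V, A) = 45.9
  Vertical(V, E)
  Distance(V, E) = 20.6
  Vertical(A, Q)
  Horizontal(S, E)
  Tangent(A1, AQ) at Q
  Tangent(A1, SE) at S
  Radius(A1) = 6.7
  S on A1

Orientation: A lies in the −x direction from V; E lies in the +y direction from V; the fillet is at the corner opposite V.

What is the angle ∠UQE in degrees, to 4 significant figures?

8.305°

V is at the origin; VA is horizontal with |VA| = 45.9 and A on the −x side, so A = (-45.90, 0.000). VE is vertical with |VE| = 20.6 and E on the +y side, so E = (0.000, 20.60). The virtual corner opposite V is at (-45.90, 20.60). The tangent condition forces UQ to be normal to AQ and the tangent condition forces US to be normal to SE, with radius 6.7, so the center U sits 6.7 in from both sides at U = (-39.20, 13.90). That places the tangent points at Q = (-45.90, 13.90) on AQ and S = (-39.20, 20.60) on SE. Then cos ∠UQE = QU·QE / (|QU||QE|), giving 8.305°.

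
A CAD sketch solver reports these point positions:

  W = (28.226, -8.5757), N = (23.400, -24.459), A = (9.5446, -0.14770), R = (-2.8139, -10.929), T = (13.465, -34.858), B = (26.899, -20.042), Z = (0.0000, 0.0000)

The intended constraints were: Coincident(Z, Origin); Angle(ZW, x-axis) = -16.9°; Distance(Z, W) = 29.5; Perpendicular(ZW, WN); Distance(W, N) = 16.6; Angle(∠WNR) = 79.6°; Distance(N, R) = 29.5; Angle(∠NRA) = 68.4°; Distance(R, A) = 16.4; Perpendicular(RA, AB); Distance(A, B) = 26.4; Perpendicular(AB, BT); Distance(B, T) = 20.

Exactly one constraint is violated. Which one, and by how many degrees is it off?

Perpendicular(AB, BT) — off by 6.70°.

Z = (0.00, 0.00) ✓; ZW at -16.90° ✓; |ZW| = 29.50 ✓; ∠(ZW, WN) = 90.00° ✓; |WN| = 16.60 ✓; ∠WNR = 79.60° ✓; |NR| = 29.50 ✓; ∠NRA = 68.40° ✓; |RA| = 16.40 ✓; ∠(RA, AB) = 90.00° ✓; |AB| = 26.40 ✓; ∠(AB, BT) = 83.30° ✗; |BT| = 20.00 ✓.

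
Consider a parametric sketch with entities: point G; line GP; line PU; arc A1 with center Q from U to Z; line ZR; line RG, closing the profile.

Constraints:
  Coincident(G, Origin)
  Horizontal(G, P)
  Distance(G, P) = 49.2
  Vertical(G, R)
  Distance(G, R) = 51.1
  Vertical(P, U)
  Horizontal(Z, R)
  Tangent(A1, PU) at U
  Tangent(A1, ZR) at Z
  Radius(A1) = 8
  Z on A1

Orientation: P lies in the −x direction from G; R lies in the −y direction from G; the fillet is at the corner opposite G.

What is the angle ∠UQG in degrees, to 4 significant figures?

133.7°

G is at the origin; GP is horizontal with |GP| = 49.2 and P on the −x side, so P = (-49.20, 0.000). GR is vertical with |GR| = 51.1 and R on the −y side, so R = (0.000, -51.10). The virtual corner opposite G is at (-49.20, -51.10). Tangency of A1 to PU means the radius QU is perpendicular to PU and tangency of A1 to ZR means the radius QZ is perpendicular to ZR, with radius 8.0, so the center Q sits 8.0 in from both sides at Q = (-41.20, -43.10). That places the tangent points at U = (-49.20, -43.10) on PU and Z = (-41.20, -51.10) on ZR. Then cos ∠UQG = QU·QG / (|QU||QG|), giving 133.7°.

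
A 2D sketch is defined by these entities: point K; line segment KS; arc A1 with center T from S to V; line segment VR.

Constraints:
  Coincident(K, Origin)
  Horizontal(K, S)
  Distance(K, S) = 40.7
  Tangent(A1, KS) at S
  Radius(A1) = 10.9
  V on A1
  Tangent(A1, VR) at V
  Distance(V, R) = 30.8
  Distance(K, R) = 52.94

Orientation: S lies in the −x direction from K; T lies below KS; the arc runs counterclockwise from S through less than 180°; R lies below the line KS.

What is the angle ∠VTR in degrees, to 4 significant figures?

70.51°

Checks: |TS| = 10.90 ✓; |TV| = 10.90 ✓; ∠(TV, VR) = 90.00° ✓; |VR| = 30.80 ✓; |KR| = 52.94 ✓.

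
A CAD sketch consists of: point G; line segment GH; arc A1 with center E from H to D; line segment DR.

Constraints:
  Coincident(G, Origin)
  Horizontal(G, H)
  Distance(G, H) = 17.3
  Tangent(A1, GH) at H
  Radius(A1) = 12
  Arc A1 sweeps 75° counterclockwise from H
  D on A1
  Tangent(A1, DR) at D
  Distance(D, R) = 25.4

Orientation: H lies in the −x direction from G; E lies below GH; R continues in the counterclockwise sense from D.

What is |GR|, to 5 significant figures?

48.737

On A1, H sits at bearing 90° from E; a 75° counterclockwise sweep puts D at bearing 165°, so D = E + 12.0·(cos 165°, sin 165°) = (-28.891, -8.8942). The tangent condition forces ED to be normal to DR, so DR runs along (−sin 165°, cos 165°); with |DR| = 25.4, R = (-35.465, -33.429). Then |GR| = |R − G| = 48.737.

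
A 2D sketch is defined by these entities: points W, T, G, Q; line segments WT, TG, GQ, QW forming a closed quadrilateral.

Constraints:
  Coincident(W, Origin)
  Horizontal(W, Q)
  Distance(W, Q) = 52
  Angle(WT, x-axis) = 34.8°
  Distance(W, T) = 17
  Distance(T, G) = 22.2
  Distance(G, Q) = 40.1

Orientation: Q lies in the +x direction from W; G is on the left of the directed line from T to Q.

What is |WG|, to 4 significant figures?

38.16

Checks: |TG| = 22.20 ✓; |GQ| = 40.10 ✓.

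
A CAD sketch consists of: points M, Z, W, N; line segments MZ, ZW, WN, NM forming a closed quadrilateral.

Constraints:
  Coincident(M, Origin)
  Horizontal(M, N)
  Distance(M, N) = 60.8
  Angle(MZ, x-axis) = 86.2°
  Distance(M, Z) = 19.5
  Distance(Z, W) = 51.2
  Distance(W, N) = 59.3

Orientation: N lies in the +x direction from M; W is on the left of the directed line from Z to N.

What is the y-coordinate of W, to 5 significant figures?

54.858

Checks: |ZW| = 51.20 ✓; |WN| = 59.30 ✓.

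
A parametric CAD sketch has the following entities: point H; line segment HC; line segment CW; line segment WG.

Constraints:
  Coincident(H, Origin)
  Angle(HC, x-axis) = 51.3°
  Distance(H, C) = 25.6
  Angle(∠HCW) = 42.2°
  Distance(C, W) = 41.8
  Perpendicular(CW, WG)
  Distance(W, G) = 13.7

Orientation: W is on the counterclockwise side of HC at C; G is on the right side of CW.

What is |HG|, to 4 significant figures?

38.42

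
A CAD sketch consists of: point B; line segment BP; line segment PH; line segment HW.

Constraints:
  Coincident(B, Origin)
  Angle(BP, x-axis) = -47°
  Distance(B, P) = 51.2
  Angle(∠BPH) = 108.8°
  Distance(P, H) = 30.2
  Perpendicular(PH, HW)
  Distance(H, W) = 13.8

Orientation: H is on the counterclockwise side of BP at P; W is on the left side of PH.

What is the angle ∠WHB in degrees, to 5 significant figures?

43.935°

B is at the origin; BP runs at -47.0° with length 51.2, so P = 51.2·(cos -47.0°, sin -47.0°) = (34.918, -37.445). ∠BPH = 108.8°, so PH runs at -47.0° + (180° − 108.8°) = 24.200° from the x-axis; with |PH| = 30.2, H = P + 30.2·(cos 24.200°, sin 24.200°) = (62.464, -25.066). PH ⟂ HW; with |HW| = 13.8 on the left of PH, W = H + 13.8·(-0.40992, 0.91212) = (56.807, -12.478). Then cos ∠WHB = HW·HB / (|HW||HB|), giving 43.935°.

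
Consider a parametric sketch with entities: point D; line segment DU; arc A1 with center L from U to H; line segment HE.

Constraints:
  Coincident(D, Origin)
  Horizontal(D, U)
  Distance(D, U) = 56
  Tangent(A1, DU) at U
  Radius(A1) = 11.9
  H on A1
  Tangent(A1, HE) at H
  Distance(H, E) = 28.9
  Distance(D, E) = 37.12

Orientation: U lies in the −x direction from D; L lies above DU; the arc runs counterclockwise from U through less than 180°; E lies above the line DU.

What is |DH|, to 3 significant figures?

47.5

Checks: D.y = 0.00, U.y = 0.00 ✓; |LH| = 11.90 ✓; ∠(LH, HE) = 90.00° ✓; |HE| = 28.90 ✓; |DE| = 37.12 ✓.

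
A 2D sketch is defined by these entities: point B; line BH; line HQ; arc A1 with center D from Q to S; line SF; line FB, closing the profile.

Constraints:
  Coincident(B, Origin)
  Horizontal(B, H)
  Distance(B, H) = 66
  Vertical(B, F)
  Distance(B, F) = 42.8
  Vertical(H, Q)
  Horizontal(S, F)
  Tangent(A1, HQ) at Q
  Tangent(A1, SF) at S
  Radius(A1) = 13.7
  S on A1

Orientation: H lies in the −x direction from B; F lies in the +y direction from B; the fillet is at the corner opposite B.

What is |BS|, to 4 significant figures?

67.58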